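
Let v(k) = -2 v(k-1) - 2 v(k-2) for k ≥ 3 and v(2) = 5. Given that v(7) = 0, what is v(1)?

Let v(1) = y.
v(3) = -10 - 2y
v(4) = 10 + 4y
v(5) = -4y
v(6) = -20
v(7) = 40 + 8y
So 40 + 8y = 0, giving y = -5.

-5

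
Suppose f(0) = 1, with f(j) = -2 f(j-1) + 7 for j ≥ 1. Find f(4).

-19

f(1) = -2(1) + 7 = 5
f(2) = -2(5) + 7 = -3
f(3) = -2(-3) + 7 = 13
f(4) = -2(13) + 7 = -19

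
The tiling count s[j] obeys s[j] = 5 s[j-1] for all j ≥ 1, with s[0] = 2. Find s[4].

1250

s[1] = 5·2 = 10
s[2] = 5·10 = 50
s[3] = 5·50 = 250
s[4] = 5·250 = 1250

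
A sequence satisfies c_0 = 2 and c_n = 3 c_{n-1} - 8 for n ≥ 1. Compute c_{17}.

The fixed point is -8/(1 - 3) = 4, so c_n - 4 = 3(c_{n-1} - 4).
Hence c_n = -2·3^n + 4.
c_{17} = -2·3^{17} + 4 = -2·129140163 + 4 = -258280322.

-258280322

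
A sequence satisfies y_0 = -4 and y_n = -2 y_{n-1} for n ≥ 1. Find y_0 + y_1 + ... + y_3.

20

y_1 = -2*(-4) = 8
y_2 = -2*8 = -16
y_3 = -2*(-16) = 32
Sum = (-4) + 8 + (-16) + 32 = 20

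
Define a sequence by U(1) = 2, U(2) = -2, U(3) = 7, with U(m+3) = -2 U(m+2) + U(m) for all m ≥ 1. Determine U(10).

U(4) = -2(7) + 2 = -12
U(5) = -2(-12) + (-2) = 22
U(6) = -2(22) + 7 = -37
U(7) = -2(-37) + (-12) = 62
U(8) = -2(62) + 22 = -102
U(9) = -2(-102) + (-37) = 167
U(10) = -2(167) + 62 = -272

-272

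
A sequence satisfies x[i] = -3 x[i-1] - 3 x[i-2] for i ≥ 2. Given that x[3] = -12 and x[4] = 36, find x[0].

Rearranging, x[i-2] = (x[i] + 3 x[i-1]) / -3.
x[2] = (36 + 3(-12)) / -3 = 0/-3 = 0
x[1] = (-12 + 3(0)) / -3 = -12/-3 = 4
x[0] = (0 + 3(4)) / -3 = 12/-3 = -4

-4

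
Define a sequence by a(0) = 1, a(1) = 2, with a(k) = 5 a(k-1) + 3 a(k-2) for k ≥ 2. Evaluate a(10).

a(2) = 5(2) + 3(1) = 13
a(3) = 5(13) + 3(2) = 71
a(4) = 5(71) + 3(13) = 394
a(5) = 5(394) + 3(71) = 2183
a(6) = 5(2183) + 3(394) = 12097
a(7) = 5(12097) + 3(2183) = 67034
a(8) = 5(67034) + 3(12097) = 371461
a(9) = 5(371461) + 3(67034) = 2058407
a(10) = 5(2058407) + 3(371461) = 11406418

11406418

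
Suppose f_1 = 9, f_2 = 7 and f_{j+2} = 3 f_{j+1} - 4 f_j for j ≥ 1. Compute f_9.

2625

f_3 = 3·7 - 4·9 = -15
f_4 = 3·(-15) - 4·7 = -73
f_5 = 3·(-73) - 4·(-15) = -159
f_6 = 3·(-159) - 4·(-73) = -185
f_7 = 3·(-185) - 4·(-159) = 81
f_8 = 3·81 - 4·(-185) = 983
f_9 = 3·983 - 4·81 = 2625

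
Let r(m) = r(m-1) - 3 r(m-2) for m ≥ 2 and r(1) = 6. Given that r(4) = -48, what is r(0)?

-3

Let r(0) = z.
r(2) = 6 - 3z
r(3) = -12 - 3z
r(4) = -30 + 6z
So -30 + 6z = -48, giving z = -3.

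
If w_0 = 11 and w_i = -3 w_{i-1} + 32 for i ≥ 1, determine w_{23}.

The fixed point is 32/(1 + 3) = 8, so w_i - 8 = -3(w_{i-1} - 8).
Hence w_i = 3·(-3)^i + 8.
w_{23} = 3·(-3)^{23} + 8 = 3·-94143178827 + 8 = -282429536473.

-282429536473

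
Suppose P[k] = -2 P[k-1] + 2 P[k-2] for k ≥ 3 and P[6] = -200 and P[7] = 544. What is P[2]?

Rearranging, P[k-2] = (P[k] + 2 P[k-1]) / 2.
P[5] = (544 + 2*(-200)) / 2 = 144/2 = 72
P[4] = (-200 + 2*72) / 2 = -56/2 = -28
P[3] = (72 + 2*(-28)) / 2 = 16/2 = 8
P[2] = (-28 + 2*8) / 2 = -12/2 = -6

-6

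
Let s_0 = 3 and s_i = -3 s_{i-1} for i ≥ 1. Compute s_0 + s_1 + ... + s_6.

s_1 = -3*3 = -9
s_2 = -3*(-9) = 27
s_3 = -3*27 = -81
s_4 = -3*(-81) = 243
s_5 = -3*243 = -729
s_6 = -3*(-729) = 2187
Sum = 3 + (-9) + 27 + (-81) + 243 + (-729) + 2187 = 1641

1641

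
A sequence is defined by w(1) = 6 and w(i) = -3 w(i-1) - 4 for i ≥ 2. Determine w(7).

w(2) = -3·6 - 4 = -22
w(3) = -3·(-22) - 4 = 62
w(4) = -3·62 - 4 = -190
w(5) = -3·(-190) - 4 = 566
w(6) = -3·566 - 4 = -1702
w(7) = -3·(-1702) - 4 = 5102

5102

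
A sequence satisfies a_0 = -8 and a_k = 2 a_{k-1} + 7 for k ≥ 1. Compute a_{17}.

The fixed point is 7/(1 - 2) = -7, so a_k + 7 = 2(a_{k-1} + 7).
Hence a_k = -1·2^k - 7.
a_{17} = -1·2^{17} - 7 = -1·131072 - 7 = -131079.

-131079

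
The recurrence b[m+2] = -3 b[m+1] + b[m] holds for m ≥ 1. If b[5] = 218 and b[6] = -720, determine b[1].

2

Rearranging, b[m-2] = b[m] + 3 b[m-1].
b[4] = -720 + 3(218) = -66
b[3] = 218 + 3(-66) = 20
b[2] = -66 + 3(20) = -6
b[1] = 20 + 3(-6) = 2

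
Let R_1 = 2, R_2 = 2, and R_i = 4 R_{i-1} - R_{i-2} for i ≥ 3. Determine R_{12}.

R_3 = 4(2) - 2 = 6
R_4 = 4(6) - 2 = 22
R_5 = 4(22) - 6 = 82
R_6 = 4(82) - 22 = 306
R_7 = 4(306) - 82 = 1142
R_8 = 4(1142) - 306 = 4262
R_9 = 4(4262) - 1142 = 15906
R_{10} = 4(15906) - 4262 = 59362
R_{11} = 4(59362) - 15906 = 221542
R_{12} = 4(221542) - 59362 = 826806

826806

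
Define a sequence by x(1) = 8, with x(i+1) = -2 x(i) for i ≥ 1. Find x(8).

-1024

x(2) = -2*8 = -16
x(3) = -2*(-16) = 32
x(4) = -2*32 = -64
x(5) = -2*(-64) = 128
x(6) = -2*128 = -256
x(7) = -2*(-256) = 512
x(8) = -2*512 = -1024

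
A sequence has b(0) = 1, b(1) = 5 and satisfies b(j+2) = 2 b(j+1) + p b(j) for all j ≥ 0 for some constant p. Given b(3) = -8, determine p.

b(2) = 10 + p
b(3) = 20 + 7p
So 20 + 7p = -8, giving p = -4.

-4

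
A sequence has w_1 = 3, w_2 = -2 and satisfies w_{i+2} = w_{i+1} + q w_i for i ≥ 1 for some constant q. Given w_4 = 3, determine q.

5

w_3 = -2 + 3q
w_4 = -2 + q
So -2 + q = 3, giving q = 5.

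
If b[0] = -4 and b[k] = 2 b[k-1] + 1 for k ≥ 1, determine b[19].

-1572865

The fixed point is 1/(1 - 2) = -1, so b[k] + 1 = 2(b[k-1] + 1).
Hence b[k] = -3·2^k - 1.
b[19] = -3·2^{19} - 1 = -3·524288 - 1 = -1572865.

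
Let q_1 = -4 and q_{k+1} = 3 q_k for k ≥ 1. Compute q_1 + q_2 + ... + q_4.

-160

q_2 = 3(-4) = -12
q_3 = 3(-12) = -36
q_4 = 3(-36) = -108
Sum = (-4) + (-12) + (-36) + (-108) = -160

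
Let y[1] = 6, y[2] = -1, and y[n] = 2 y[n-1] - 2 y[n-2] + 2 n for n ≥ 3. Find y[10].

y[3] = 2*(-1) - 2*6 + 6 = -8
y[4] = 2*(-8) - 2*(-1) + 8 = -6
y[5] = 2*(-6) - 2*(-8) + 10 = 14
y[6] = 2*14 - 2*(-6) + 12 = 52
y[7] = 2*52 - 2*14 + 14 = 90
y[8] = 2*90 - 2*52 + 16 = 92
y[9] = 2*92 - 2*90 + 18 = 22
y[10] = 2*22 - 2*92 + 20 = -120

-120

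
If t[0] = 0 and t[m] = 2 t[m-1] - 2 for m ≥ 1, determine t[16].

-131070

The fixed point is -2/(1 - 2) = 2, so t[m] - 2 = 2(t[m-1] - 2).
Hence t[m] = -2·2^m + 2.
t[16] = -2·2^{16} + 2 = -2·65536 + 2 = -131070.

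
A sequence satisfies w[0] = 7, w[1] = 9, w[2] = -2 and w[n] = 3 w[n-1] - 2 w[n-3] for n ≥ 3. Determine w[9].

-13466

w[3] = 3·(-2) - 2·7 = -20
w[4] = 3·(-20) - 2·9 = -78
w[5] = 3·(-78) - 2·(-2) = -230
w[6] = 3·(-230) - 2·(-20) = -650
w[7] = 3·(-650) - 2·(-78) = -1794
w[8] = 3·(-1794) - 2·(-230) = -4922
w[9] = 3·(-4922) - 2·(-650) = -13466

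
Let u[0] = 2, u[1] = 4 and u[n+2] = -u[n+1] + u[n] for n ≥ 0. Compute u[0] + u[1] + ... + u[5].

16

u[2] = -4 + 2 = -2
u[3] = -(-2) + 4 = 6
u[4] = -6 + (-2) = -8
u[5] = -(-8) + 6 = 14
Sum = 2 + 4 + (-2) + 6 + (-8) + 14 = 16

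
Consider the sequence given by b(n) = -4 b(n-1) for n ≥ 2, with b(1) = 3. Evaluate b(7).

b(2) = -4(3) = -12
b(3) = -4(-12) = 48
b(4) = -4(48) = -192
b(5) = -4(-192) = 768
b(6) = -4(768) = -3072
b(7) = -4(-3072) = 12288

12288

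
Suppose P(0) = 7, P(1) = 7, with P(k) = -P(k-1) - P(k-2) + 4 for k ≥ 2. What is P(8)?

P(2) = -7 - 7 + 4 = -10
P(3) = -(-10) - 7 + 4 = 7
P(4) = -7 - (-10) + 4 = 7
P(5) = -7 - 7 + 4 = -10
P(6) = -(-10) - 7 + 4 = 7
P(7) = -7 - (-10) + 4 = 7
P(8) = -7 - 7 + 4 = -10

-10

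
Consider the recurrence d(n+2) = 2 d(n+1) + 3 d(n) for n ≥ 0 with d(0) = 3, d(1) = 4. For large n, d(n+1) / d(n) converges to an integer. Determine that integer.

3

The characteristic equation is r^2 - 2r - 3 = 0, which factors as (r - 3)(r + 1) = 0.
So the roots are 3 and -1. Since |3| > |-1| and the coefficient of 3^n is non-zero, the ratio tends to 3.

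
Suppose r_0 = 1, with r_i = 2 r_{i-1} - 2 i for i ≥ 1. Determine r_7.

-366

r_1 = 2(1) - 2 = 0
r_2 = 2(0) - 4 = -4
r_3 = 2(-4) - 6 = -14
r_4 = 2(-14) - 8 = -36
r_5 = 2(-36) - 10 = -82
r_6 = 2(-82) - 12 = -176
r_7 = 2(-176) - 14 = -366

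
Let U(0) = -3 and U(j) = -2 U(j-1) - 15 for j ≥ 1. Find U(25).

The fixed point is -15/(1 + 2) = -5, so U(j) + 5 = -2(U(j-1) + 5).
Hence U(j) = 2·(-2)^j - 5.
U(25) = 2·(-2)^{25} - 5 = 2·-33554432 - 5 = -67108869.

-67108869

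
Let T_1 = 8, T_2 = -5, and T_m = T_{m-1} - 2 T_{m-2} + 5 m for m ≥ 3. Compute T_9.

T_3 = (-5) - 2·8 + 15 = -6
T_4 = (-6) - 2·(-5) + 20 = 24
T_5 = 24 - 2·(-6) + 25 = 61
T_6 = 61 - 2·24 + 30 = 43
T_7 = 43 - 2·61 + 35 = -44
T_8 = (-44) - 2·43 + 40 = -90
T_9 = (-90) - 2·(-44) + 45 = 43

43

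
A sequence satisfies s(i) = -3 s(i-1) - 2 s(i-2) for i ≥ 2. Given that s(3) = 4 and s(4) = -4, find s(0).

Rearranging, s(i-2) = (s(i) + 3 s(i-1)) / -2.
s(2) = (-4 + 3(4)) / -2 = 8/-2 = -4
s(1) = (4 + 3(-4)) / -2 = -8/-2 = 4
s(0) = (-4 + 3(4)) / -2 = 8/-2 = -4

-4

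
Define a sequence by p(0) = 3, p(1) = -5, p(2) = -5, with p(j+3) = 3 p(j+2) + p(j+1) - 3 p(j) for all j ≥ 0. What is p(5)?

p(3) = 3·(-5) + (-5) - 3·3 = -29
p(4) = 3·(-29) + (-5) - 3·(-5) = -77
p(5) = 3·(-77) + (-29) - 3·(-5) = -245

-245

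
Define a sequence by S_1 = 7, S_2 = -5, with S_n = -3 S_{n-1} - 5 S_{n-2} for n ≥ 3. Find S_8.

S_3 = -3(-5) - 5(7) = -20
S_4 = -3(-20) - 5(-5) = 85
S_5 = -3(85) - 5(-20) = -155
S_6 = -3(-155) - 5(85) = 40
S_7 = -3(40) - 5(-155) = 655
S_8 = -3(655) - 5(40) = -2165

-2165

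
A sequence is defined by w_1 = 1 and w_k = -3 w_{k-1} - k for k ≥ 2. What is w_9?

9429

w_2 = -3·1 - 2 = -5
w_3 = -3·(-5) - 3 = 12
w_4 = -3·12 - 4 = -40
w_5 = -3·(-40) - 5 = 115
w_6 = -3·115 - 6 = -351
w_7 = -3·(-351) - 7 = 1046
w_8 = -3·1046 - 8 = -3146
w_9 = -3·(-3146) - 9 = 9429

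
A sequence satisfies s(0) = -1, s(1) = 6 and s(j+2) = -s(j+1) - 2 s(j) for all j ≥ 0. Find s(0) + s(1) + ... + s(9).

-55

s(2) = -6 - 2·(-1) = -4
s(3) = -(-4) - 2·6 = -8
s(4) = -(-8) - 2·(-4) = 16
s(5) = -16 - 2·(-8) = 0
s(6) = -0 - 2·16 = -32
s(7) = -(-32) - 2·0 = 32
s(8) = -32 - 2·(-32) = 32
s(9) = -32 - 2·32 = -96
Sum = (-1) + 6 + (-4) + (-8) + 16 + 0 + (-32) + 32 + 32 + (-96) = -55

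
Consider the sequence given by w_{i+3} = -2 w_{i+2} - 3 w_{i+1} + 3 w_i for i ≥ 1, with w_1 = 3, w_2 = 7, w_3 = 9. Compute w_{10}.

w_4 = -2·9 - 3·7 + 3·3 = -30
w_5 = -2·(-30) - 3·9 + 3·7 = 54
w_6 = -2·54 - 3·(-30) + 3·9 = 9
w_7 = -2·9 - 3·54 + 3·(-30) = -270
w_8 = -2·(-270) - 3·9 + 3·54 = 675
w_9 = -2·675 - 3·(-270) + 3·9 = -513
w_{10} = -2·(-513) - 3·675 + 3·(-270) = -1809

-1809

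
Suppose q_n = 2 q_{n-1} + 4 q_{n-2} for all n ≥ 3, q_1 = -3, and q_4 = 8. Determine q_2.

Let q_2 = x.
q_3 = -12 + 2x
q_4 = -24 + 8x
So -24 + 8x = 8, giving x = 4.

4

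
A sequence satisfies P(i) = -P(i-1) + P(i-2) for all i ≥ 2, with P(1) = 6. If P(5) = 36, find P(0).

Let P(0) = x.
P(2) = -6 + x
P(3) = 12 - x
P(4) = -18 + 2x
P(5) = 30 - 3x
So 30 - 3x = 36, giving x = -2.

-2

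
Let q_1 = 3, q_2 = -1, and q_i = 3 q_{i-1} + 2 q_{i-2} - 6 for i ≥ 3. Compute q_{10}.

-37069

q_3 = 3(-1) + 2(3) - 6 = -3
q_4 = 3(-3) + 2(-1) - 6 = -17
q_5 = 3(-17) + 2(-3) - 6 = -63
q_6 = 3(-63) + 2(-17) - 6 = -229
q_7 = 3(-229) + 2(-63) - 6 = -819
q_8 = 3(-819) + 2(-229) - 6 = -2921
q_9 = 3(-2921) + 2(-819) - 6 = -10407
q_{10} = 3(-10407) + 2(-2921) - 6 = -37069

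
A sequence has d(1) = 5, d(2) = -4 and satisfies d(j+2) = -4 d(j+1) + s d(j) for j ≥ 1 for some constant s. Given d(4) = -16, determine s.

d(3) = 16 + 5s
d(4) = -64 - 24s
So -64 - 24s = -16, giving s = -2.

-2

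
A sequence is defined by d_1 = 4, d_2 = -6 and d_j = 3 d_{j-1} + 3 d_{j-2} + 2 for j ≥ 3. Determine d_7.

-1372

d_3 = 3(-6) + 3(4) + 2 = -4
d_4 = 3(-4) + 3(-6) + 2 = -28
d_5 = 3(-28) + 3(-4) + 2 = -94
d_6 = 3(-94) + 3(-28) + 2 = -364
d_7 = 3(-364) + 3(-94) + 2 = -1372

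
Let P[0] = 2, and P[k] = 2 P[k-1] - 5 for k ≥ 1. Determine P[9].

-1531

P[1] = 2(2) - 5 = -1
P[2] = 2(-1) - 5 = -7
P[3] = 2(-7) - 5 = -19
P[4] = 2(-19) - 5 = -43
P[5] = 2(-43) - 5 = -91
P[6] = 2(-91) - 5 = -187
P[7] = 2(-187) - 5 = -379
P[8] = 2(-379) - 5 = -763
P[9] = 2(-763) - 5 = -1531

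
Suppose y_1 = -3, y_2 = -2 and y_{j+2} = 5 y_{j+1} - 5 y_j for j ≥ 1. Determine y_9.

28125

y_3 = 5(-2) - 5(-3) = 5
y_4 = 5(5) - 5(-2) = 35
y_5 = 5(35) - 5(5) = 150
y_6 = 5(150) - 5(35) = 575
y_7 = 5(575) - 5(150) = 2125
y_8 = 5(2125) - 5(575) = 7750
y_9 = 5(7750) - 5(2125) = 28125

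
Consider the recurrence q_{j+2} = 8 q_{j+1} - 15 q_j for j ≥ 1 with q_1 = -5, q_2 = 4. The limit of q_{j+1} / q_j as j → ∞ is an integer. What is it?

The characteristic equation is r^2 - 8r + 15 = 0, which factors as (r - 5)(r - 3) = 0.
So the roots are 5 and 3. Since |5| > |3| and the coefficient of 5^j is non-zero, the ratio tends to 5.

5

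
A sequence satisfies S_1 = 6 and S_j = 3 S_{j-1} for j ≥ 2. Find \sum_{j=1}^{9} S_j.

S_2 = 3·6 = 18
S_3 = 3·18 = 54
S_4 = 3·54 = 162
S_5 = 3·162 = 486
S_6 = 3·486 = 1458
S_7 = 3·1458 = 4374
S_8 = 3·4374 = 13122
S_9 = 3·13122 = 39366
Sum = 6 + 18 + 54 + 162 + 486 + 1458 + 4374 + 13122 + 39366 = 59046

59046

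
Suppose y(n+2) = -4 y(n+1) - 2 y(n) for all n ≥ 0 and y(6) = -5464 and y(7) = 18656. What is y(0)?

3

Rearranging, y(n-2) = (y(n) + 4 y(n-1)) / -2.
y(5) = (18656 + 4(-5464)) / -2 = -3200/-2 = 1600
y(4) = (-5464 + 4(1600)) / -2 = 936/-2 = -468
y(3) = (1600 + 4(-468)) / -2 = -272/-2 = 136
y(2) = (-468 + 4(136)) / -2 = 76/-2 = -38
y(1) = (136 + 4(-38)) / -2 = -16/-2 = 8
y(0) = (-38 + 4(8)) / -2 = -6/-2 = 3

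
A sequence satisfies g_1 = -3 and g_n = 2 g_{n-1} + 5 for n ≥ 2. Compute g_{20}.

1048571

The fixed point is 5/(1 - 2) = -5, so g_n + 5 = 2(g_{n-1} + 5).
Hence g_n = 2·2^{n-1} - 5.
g_{20} = 2·2^{19} - 5 = 2·524288 - 5 = 1048571.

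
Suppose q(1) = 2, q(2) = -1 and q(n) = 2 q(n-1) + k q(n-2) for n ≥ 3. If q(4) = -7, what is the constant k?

-1

q(3) = -2 + 2k
q(4) = -4 + 3k
So -4 + 3k = -7, giving k = -1.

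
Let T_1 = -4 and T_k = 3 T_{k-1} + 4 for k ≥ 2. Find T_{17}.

-86093444

The fixed point is 4/(1 - 3) = -2, so T_k + 2 = 3(T_{k-1} + 2).
Hence T_k = -2·3^{k-1} - 2.
T_{17} = -2·3^{16} - 2 = -2·43046721 - 2 = -86093444.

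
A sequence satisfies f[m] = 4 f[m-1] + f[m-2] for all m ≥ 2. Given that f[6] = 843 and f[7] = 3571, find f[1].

-1

Rearranging, f[m-2] = f[m] - 4 f[m-1].
f[5] = 3571 - 4*843 = 199
f[4] = 843 - 4*199 = 47
f[3] = 199 - 4*47 = 11
f[2] = 47 - 4*11 = 3
f[1] = 11 - 4*3 = -1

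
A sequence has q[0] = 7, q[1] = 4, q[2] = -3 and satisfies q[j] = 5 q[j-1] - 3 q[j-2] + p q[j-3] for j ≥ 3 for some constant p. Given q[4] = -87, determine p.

1

q[3] = -27 + 7p
q[4] = -126 + 39p
So -126 + 39p = -87, giving p = 1.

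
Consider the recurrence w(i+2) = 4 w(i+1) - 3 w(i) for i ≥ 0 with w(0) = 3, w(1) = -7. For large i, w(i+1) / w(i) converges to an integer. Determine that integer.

The characteristic equation is r^2 - 4r + 3 = 0, which factors as (r - 3)(r - 1) = 0.
So the roots are 3 and 1. Since |3| > |1| and the coefficient of 3^i is non-zero, the ratio tends to 3.

3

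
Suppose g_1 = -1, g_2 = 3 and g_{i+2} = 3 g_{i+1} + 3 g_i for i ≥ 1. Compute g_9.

g_3 = 3*3 + 3*(-1) = 6
g_4 = 3*6 + 3*3 = 27
g_5 = 3*27 + 3*6 = 99
g_6 = 3*99 + 3*27 = 378
g_7 = 3*378 + 3*99 = 1431
g_8 = 3*1431 + 3*378 = 5427
g_9 = 3*5427 + 3*1431 = 20574

20574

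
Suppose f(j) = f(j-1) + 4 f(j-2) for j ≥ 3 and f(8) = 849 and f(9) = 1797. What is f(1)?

Rearranging, f(j-2) = (f(j) - f(j-1)) / 4.
f(7) = (1797 - 849) / 4 = 948/4 = 237
f(6) = (849 - 237) / 4 = 612/4 = 153
f(5) = (237 - 153) / 4 = 84/4 = 21
f(4) = (153 - 21) / 4 = 132/4 = 33
f(3) = (21 - 33) / 4 = -12/4 = -3
f(2) = (33 - (-3)) / 4 = 36/4 = 9
f(1) = (-3 - 9) / 4 = -12/4 = -3

-3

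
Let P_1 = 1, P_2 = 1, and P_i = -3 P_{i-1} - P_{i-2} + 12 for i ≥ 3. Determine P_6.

P_3 = -3(1) - 1 + 12 = 8
P_4 = -3(8) - 1 + 12 = -13
P_5 = -3(-13) - 8 + 12 = 43
P_6 = -3(43) - (-13) + 12 = -104

-104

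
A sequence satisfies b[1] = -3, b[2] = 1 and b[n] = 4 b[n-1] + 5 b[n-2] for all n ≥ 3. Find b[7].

-5211

b[3] = 4·1 + 5·(-3) = -11
b[4] = 4·(-11) + 5·1 = -39
b[5] = 4·(-39) + 5·(-11) = -211
b[6] = 4·(-211) + 5·(-39) = -1039
b[7] = 4·(-1039) + 5·(-211) = -5211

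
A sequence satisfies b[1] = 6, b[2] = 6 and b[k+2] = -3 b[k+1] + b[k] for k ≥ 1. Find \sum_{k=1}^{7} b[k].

-1146

b[3] = -3(6) + 6 = -12
b[4] = -3(-12) + 6 = 42
b[5] = -3(42) + (-12) = -138
b[6] = -3(-138) + 42 = 456
b[7] = -3(456) + (-138) = -1506
Sum = 6 + 6 + (-12) + 42 + (-138) + 456 + (-1506) = -1146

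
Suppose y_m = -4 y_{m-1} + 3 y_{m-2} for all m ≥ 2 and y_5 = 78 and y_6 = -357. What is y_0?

9

Rearranging, y_{m-2} = (y_m + 4 y_{m-1}) / 3.
y_4 = (-357 + 4(78)) / 3 = -45/3 = -15
y_3 = (78 + 4(-15)) / 3 = 18/3 = 6
y_2 = (-15 + 4(6)) / 3 = 9/3 = 3
y_1 = (6 + 4(3)) / 3 = 18/3 = 6
y_0 = (3 + 4(6)) / 3 = 27/3 = 9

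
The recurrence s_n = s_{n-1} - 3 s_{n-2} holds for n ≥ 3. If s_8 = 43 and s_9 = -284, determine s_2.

Rearranging, s_{n-2} = (s_n - s_{n-1}) / -3.
s_7 = (-284 - 43) / -3 = -327/-3 = 109
s_6 = (43 - 109) / -3 = -66/-3 = 22
s_5 = (109 - 22) / -3 = 87/-3 = -29
s_4 = (22 - (-29)) / -3 = 51/-3 = -17
s_3 = (-29 - (-17)) / -3 = -12/-3 = 4
s_2 = (-17 - 4) / -3 = -21/-3 = 7

7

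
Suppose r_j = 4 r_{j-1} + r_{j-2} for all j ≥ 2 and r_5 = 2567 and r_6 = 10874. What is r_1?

7

Rearranging, r_{j-2} = r_j - 4 r_{j-1}.
r_4 = 10874 - 4*2567 = 606
r_3 = 2567 - 4*606 = 143
r_2 = 606 - 4*143 = 34
r_1 = 143 - 4*34 = 7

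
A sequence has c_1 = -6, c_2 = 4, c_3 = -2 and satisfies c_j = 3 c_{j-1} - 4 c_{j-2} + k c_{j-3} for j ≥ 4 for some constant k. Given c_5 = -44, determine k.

-1

c_4 = -22 - 6k
c_5 = -58 - 14k
So -58 - 14k = -44, giving k = -1.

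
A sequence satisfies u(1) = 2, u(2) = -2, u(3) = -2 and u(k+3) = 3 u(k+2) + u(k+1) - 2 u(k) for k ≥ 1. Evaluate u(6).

u(4) = 3·(-2) + (-2) - 2·2 = -12
u(5) = 3·(-12) + (-2) - 2·(-2) = -34
u(6) = 3·(-34) + (-12) - 2·(-2) = -110

-110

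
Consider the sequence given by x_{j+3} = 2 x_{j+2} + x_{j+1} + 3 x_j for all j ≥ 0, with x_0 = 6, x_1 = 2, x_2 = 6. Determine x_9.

x_3 = 2·6 + 2 + 3·6 = 32
x_4 = 2·32 + 6 + 3·2 = 76
x_5 = 2·76 + 32 + 3·6 = 202
x_6 = 2·202 + 76 + 3·32 = 576
x_7 = 2·576 + 202 + 3·76 = 1582
x_8 = 2·1582 + 576 + 3·202 = 4346
x_9 = 2·4346 + 1582 + 3·576 = 12002

12002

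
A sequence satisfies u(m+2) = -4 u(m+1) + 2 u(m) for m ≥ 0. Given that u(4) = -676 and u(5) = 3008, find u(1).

8

Rearranging, u(m-2) = (u(m) + 4 u(m-1)) / 2.
u(3) = (3008 + 4*(-676)) / 2 = 304/2 = 152
u(2) = (-676 + 4*152) / 2 = -68/2 = -34
u(1) = (152 + 4*(-34)) / 2 = 16/2 = 8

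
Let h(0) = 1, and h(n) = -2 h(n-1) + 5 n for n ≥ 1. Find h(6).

4

h(1) = -2*1 + 5 = 3
h(2) = -2*3 + 10 = 4
h(3) = -2*4 + 15 = 7
h(4) = -2*7 + 20 = 6
h(5) = -2*6 + 25 = 13
h(6) = -2*13 + 30 = 4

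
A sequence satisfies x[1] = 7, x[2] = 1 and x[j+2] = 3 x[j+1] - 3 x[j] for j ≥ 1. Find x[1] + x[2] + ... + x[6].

-364

x[3] = 3*1 - 3*7 = -18
x[4] = 3*(-18) - 3*1 = -57
x[5] = 3*(-57) - 3*(-18) = -117
x[6] = 3*(-117) - 3*(-57) = -180
Sum = 7 + 1 + (-18) + (-57) + (-117) + (-180) = -364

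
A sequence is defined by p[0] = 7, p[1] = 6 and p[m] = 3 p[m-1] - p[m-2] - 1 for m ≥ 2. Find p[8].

p[2] = 3(6) - 7 - 1 = 10
p[3] = 3(10) - 6 - 1 = 23
p[4] = 3(23) - 10 - 1 = 58
p[5] = 3(58) - 23 - 1 = 150
p[6] = 3(150) - 58 - 1 = 391
p[7] = 3(391) - 150 - 1 = 1022
p[8] = 3(1022) - 391 - 1 = 2674

2674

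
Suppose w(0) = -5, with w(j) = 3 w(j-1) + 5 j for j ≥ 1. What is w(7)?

-2755

w(1) = 3·(-5) + 5 = -10
w(2) = 3·(-10) + 10 = -20
w(3) = 3·(-20) + 15 = -45
w(4) = 3·(-45) + 20 = -115
w(5) = 3·(-115) + 25 = -320
w(6) = 3·(-320) + 30 = -930
w(7) = 3·(-930) + 35 = -2755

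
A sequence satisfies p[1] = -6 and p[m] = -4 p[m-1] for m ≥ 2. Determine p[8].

p[2] = -4·(-6) = 24
p[3] = -4·24 = -96
p[4] = -4·(-96) = 384
p[5] = -4·384 = -1536
p[6] = -4·(-1536) = 6144
p[7] = -4·6144 = -24576
p[8] = -4·(-24576) = 98304

98304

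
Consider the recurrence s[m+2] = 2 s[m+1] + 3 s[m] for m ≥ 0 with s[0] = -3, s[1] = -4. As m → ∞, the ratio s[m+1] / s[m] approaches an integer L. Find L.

3

The characteristic equation is r^2 - 2r - 3 = 0, which factors as (r - 3)(r + 1) = 0.
So the roots are 3 and -1. Since |3| > |-1| and the coefficient of 3^m is non-zero, the ratio tends to 3.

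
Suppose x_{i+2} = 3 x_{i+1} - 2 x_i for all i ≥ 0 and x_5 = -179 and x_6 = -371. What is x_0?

7

Rearranging, x_{i-2} = (x_i - 3 x_{i-1}) / -2.
x_4 = (-371 - 3*(-179)) / -2 = 166/-2 = -83
x_3 = (-179 - 3*(-83)) / -2 = 70/-2 = -35
x_2 = (-83 - 3*(-35)) / -2 = 22/-2 = -11
x_1 = (-35 - 3*(-11)) / -2 = -2/-2 = 1
x_0 = (-11 - 3*1) / -2 = -14/-2 = 7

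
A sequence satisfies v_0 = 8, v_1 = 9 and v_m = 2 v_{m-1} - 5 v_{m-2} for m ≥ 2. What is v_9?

-9951

v_2 = 2·9 - 5·8 = -22
v_3 = 2·(-22) - 5·9 = -89
v_4 = 2·(-89) - 5·(-22) = -68
v_5 = 2·(-68) - 5·(-89) = 309
v_6 = 2·309 - 5·(-68) = 958
v_7 = 2·958 - 5·309 = 371
v_8 = 2·371 - 5·958 = -4048
v_9 = 2·(-4048) - 5·371 = -9951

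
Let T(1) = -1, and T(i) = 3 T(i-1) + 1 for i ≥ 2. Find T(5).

-41

T(2) = 3(-1) + 1 = -2
T(3) = 3(-2) + 1 = -5
T(4) = 3(-5) + 1 = -14
T(5) = 3(-14) + 1 = -41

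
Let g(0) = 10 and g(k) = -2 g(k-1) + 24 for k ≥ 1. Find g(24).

The fixed point is 24/(1 + 2) = 8, so g(k) - 8 = -2(g(k-1) - 8).
Hence g(k) = 2·(-2)^k + 8.
g(24) = 2·(-2)^{24} + 8 = 2·16777216 + 8 = 33554440.

33554440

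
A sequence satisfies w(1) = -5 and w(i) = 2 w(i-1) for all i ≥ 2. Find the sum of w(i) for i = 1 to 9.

-2555

w(2) = 2(-5) = -10
w(3) = 2(-10) = -20
w(4) = 2(-20) = -40
w(5) = 2(-40) = -80
w(6) = 2(-80) = -160
w(7) = 2(-160) = -320
w(8) = 2(-320) = -640
w(9) = 2(-640) = -1280
Sum = (-5) + (-10) + (-20) + (-40) + (-80) + (-160) + (-320) + (-640) + (-1280) = -2555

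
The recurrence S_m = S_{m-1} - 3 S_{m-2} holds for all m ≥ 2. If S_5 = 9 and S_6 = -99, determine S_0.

1

Rearranging, S_{m-2} = (S_m - S_{m-1}) / -3.
S_4 = (-99 - 9) / -3 = -108/-3 = 36
S_3 = (9 - 36) / -3 = -27/-3 = 9
S_2 = (36 - 9) / -3 = 27/-3 = -9
S_1 = (9 - (-9)) / -3 = 18/-3 = -6
S_0 = (-9 - (-6)) / -3 = -3/-3 = 1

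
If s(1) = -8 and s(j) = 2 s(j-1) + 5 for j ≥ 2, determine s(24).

The fixed point is 5/(1 - 2) = -5, so s(j) + 5 = 2(s(j-1) + 5).
Hence s(j) = -3·2^{j-1} - 5.
s(24) = -3·2^{23} - 5 = -3·8388608 - 5 = -25165829.

-25165829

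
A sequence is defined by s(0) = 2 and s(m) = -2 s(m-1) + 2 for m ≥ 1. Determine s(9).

-682

s(1) = -2(2) + 2 = -2
s(2) = -2(-2) + 2 = 6
s(3) = -2(6) + 2 = -10
s(4) = -2(-10) + 2 = 22
s(5) = -2(22) + 2 = -42
s(6) = -2(-42) + 2 = 86
s(7) = -2(86) + 2 = -170
s(8) = -2(-170) + 2 = 342
s(9) = -2(342) + 2 = -682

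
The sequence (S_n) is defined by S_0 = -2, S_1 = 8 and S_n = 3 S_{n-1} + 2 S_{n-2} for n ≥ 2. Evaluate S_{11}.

1950748

S_2 = 3*8 + 2*(-2) = 20
S_3 = 3*20 + 2*8 = 76
S_4 = 3*76 + 2*20 = 268
S_5 = 3*268 + 2*76 = 956
S_6 = 3*956 + 2*268 = 3404
S_7 = 3*3404 + 2*956 = 12124
S_8 = 3*12124 + 2*3404 = 43180
S_9 = 3*43180 + 2*12124 = 153788
S_{10} = 3*153788 + 2*43180 = 547724
S_{11} = 3*547724 + 2*153788 = 1950748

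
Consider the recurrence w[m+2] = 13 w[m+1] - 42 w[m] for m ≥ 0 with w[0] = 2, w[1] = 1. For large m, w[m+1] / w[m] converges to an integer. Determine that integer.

7

The characteristic equation is r^2 - 13r + 42 = 0, which factors as (r - 7)(r - 6) = 0.
So the roots are 7 and 6. Since |7| > |6| and the coefficient of 7^m is non-zero, the ratio tends to 7.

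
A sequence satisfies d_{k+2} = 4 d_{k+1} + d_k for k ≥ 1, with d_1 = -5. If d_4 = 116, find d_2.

8

Let d_2 = w.
d_3 = -5 + 4w
d_4 = -20 + 17w
So -20 + 17w = 116, giving w = 8.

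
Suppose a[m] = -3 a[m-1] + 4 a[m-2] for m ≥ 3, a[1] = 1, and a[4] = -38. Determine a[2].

-2

Let a[2] = z.
a[3] = 4 - 3z
a[4] = -12 + 13z
So -12 + 13z = -38, giving z = -2.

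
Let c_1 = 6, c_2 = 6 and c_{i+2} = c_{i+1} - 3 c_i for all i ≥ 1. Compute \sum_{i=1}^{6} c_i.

c_3 = 6 - 3*6 = -12
c_4 = (-12) - 3*6 = -30
c_5 = (-30) - 3*(-12) = 6
c_6 = 6 - 3*(-30) = 96
Sum = 6 + 6 + (-12) + (-30) + 6 + 96 = 72

72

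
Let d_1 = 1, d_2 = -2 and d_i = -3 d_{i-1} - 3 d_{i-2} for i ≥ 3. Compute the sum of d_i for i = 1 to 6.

8

d_3 = -3·(-2) - 3·1 = 3
d_4 = -3·3 - 3·(-2) = -3
d_5 = -3·(-3) - 3·3 = 0
d_6 = -3·0 - 3·(-3) = 9
Sum = 1 + (-2) + 3 + (-3) + 0 + 9 = 8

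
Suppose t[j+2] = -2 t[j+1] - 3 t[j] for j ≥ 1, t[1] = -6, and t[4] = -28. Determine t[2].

Let t[2] = x.
t[3] = 18 - 2x
t[4] = -36 + x
So -36 + x = -28, giving x = 8.

8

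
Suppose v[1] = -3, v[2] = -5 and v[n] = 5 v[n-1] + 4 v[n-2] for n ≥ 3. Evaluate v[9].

v[3] = 5·(-5) + 4·(-3) = -37
v[4] = 5·(-37) + 4·(-5) = -205
v[5] = 5·(-205) + 4·(-37) = -1173
v[6] = 5·(-1173) + 4·(-205) = -6685
v[7] = 5·(-6685) + 4·(-1173) = -38117
v[8] = 5·(-38117) + 4·(-6685) = -217325
v[9] = 5·(-217325) + 4·(-38117) = -1239093

-1239093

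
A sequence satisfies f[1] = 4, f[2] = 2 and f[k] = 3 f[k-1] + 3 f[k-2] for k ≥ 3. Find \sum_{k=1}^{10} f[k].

f[3] = 3·2 + 3·4 = 18
f[4] = 3·18 + 3·2 = 60
f[5] = 3·60 + 3·18 = 234
f[6] = 3·234 + 3·60 = 882
f[7] = 3·882 + 3·234 = 3348
f[8] = 3·3348 + 3·882 = 12690
f[9] = 3·12690 + 3·3348 = 48114
f[10] = 3·48114 + 3·12690 = 182412
Sum = 4 + 2 + 18 + 60 + 234 + 882 + 3348 + 12690 + 48114 + 182412 = 247764

247764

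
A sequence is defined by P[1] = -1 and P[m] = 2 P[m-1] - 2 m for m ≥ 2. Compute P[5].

P[2] = 2(-1) - 4 = -6
P[3] = 2(-6) - 6 = -18
P[4] = 2(-18) - 8 = -44
P[5] = 2(-44) - 10 = -98

-98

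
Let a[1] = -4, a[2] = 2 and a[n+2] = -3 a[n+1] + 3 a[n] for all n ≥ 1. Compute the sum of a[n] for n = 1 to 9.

-38084

a[3] = -3·2 + 3·(-4) = -18
a[4] = -3·(-18) + 3·2 = 60
a[5] = -3·60 + 3·(-18) = -234
a[6] = -3·(-234) + 3·60 = 882
a[7] = -3·882 + 3·(-234) = -3348
a[8] = -3·(-3348) + 3·882 = 12690
a[9] = -3·12690 + 3·(-3348) = -48114
Sum = (-4) + 2 + (-18) + 60 + (-234) + 882 + (-3348) + 12690 + (-48114) = -38084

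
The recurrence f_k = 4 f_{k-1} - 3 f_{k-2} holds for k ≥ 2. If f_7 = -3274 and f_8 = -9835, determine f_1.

Rearranging, f_{k-2} = (f_k - 4 f_{k-1}) / -3.
f_6 = (-9835 - 4(-3274)) / -3 = 3261/-3 = -1087
f_5 = (-3274 - 4(-1087)) / -3 = 1074/-3 = -358
f_4 = (-1087 - 4(-358)) / -3 = 345/-3 = -115
f_3 = (-358 - 4(-115)) / -3 = 102/-3 = -34
f_2 = (-115 - 4(-34)) / -3 = 21/-3 = -7
f_1 = (-34 - 4(-7)) / -3 = -6/-3 = 2

2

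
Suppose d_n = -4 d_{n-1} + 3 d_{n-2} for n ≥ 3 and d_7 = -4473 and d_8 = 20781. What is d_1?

Rearranging, d_{n-2} = (d_n + 4 d_{n-1}) / 3.
d_6 = (20781 + 4(-4473)) / 3 = 2889/3 = 963
d_5 = (-4473 + 4(963)) / 3 = -621/3 = -207
d_4 = (963 + 4(-207)) / 3 = 135/3 = 45
d_3 = (-207 + 4(45)) / 3 = -27/3 = -9
d_2 = (45 + 4(-9)) / 3 = 9/3 = 3
d_1 = (-9 + 4(3)) / 3 = 3/3 = 1

1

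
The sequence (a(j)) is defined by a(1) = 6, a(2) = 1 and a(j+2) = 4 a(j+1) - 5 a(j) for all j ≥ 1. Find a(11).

a(3) = 4(1) - 5(6) = -26
a(4) = 4(-26) - 5(1) = -109
a(5) = 4(-109) - 5(-26) = -306
a(6) = 4(-306) - 5(-109) = -679
a(7) = 4(-679) - 5(-306) = -1186
a(8) = 4(-1186) - 5(-679) = -1349
a(9) = 4(-1349) - 5(-1186) = 534
a(10) = 4(534) - 5(-1349) = 8881
a(11) = 4(8881) - 5(534) = 32854

32854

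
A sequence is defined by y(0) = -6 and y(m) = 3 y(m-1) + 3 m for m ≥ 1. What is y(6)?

y(1) = 3·(-6) + 3 = -15
y(2) = 3·(-15) + 6 = -39
y(3) = 3·(-39) + 9 = -108
y(4) = 3·(-108) + 12 = -312
y(5) = 3·(-312) + 15 = -921
y(6) = 3·(-921) + 18 = -2745

-2745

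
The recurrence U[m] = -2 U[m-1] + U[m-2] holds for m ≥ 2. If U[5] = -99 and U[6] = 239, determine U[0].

1

Rearranging, U[m-2] = U[m] + 2 U[m-1].
U[4] = 239 + 2*(-99) = 41
U[3] = -99 + 2*41 = -17
U[2] = 41 + 2*(-17) = 7
U[1] = -17 + 2*7 = -3
U[0] = 7 + 2*(-3) = 1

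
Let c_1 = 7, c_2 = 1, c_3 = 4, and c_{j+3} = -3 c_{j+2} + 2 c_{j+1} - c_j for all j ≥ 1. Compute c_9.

c_4 = -3*4 + 2*1 - 7 = -17
c_5 = -3*(-17) + 2*4 - 1 = 58
c_6 = -3*58 + 2*(-17) - 4 = -212
c_7 = -3*(-212) + 2*58 - (-17) = 769
c_8 = -3*769 + 2*(-212) - 58 = -2789
c_9 = -3*(-2789) + 2*769 - (-212) = 10117

10117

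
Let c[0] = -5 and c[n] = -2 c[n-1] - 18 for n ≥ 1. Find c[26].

67108858

The fixed point is -18/(1 + 2) = -6, so c[n] + 6 = -2(c[n-1] + 6).
Hence c[n] = 1·(-2)^n - 6.
c[26] = 1·(-2)^{26} - 6 = 1·67108864 - 6 = 67108858.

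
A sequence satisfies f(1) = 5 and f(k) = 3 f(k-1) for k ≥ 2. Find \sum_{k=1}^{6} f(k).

1820

f(2) = 3·5 = 15
f(3) = 3·15 = 45
f(4) = 3·45 = 135
f(5) = 3·135 = 405
f(6) = 3·405 = 1215
Sum = 5 + 15 + 45 + 135 + 405 + 1215 = 1820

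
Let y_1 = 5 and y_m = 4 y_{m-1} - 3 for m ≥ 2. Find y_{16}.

The fixed point is -3/(1 - 4) = 1, so y_m - 1 = 4(y_{m-1} - 1).
Hence y_m = 4·4^{m-1} + 1.
y_{16} = 4·4^{15} + 1 = 4·1073741824 + 1 = 4294967297.

4294967297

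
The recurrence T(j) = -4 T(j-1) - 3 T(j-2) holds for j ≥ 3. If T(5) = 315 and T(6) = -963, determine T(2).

-3

Rearranging, T(j-2) = (T(j) + 4 T(j-1)) / -3.
T(4) = (-963 + 4·315) / -3 = 297/-3 = -99
T(3) = (315 + 4·(-99)) / -3 = -81/-3 = 27
T(2) = (-99 + 4·27) / -3 = 9/-3 = -3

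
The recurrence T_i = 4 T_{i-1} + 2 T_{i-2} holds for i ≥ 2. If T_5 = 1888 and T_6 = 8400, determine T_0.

-6

Rearranging, T_{i-2} = (T_i - 4 T_{i-1}) / 2.
T_4 = (8400 - 4(1888)) / 2 = 848/2 = 424
T_3 = (1888 - 4(424)) / 2 = 192/2 = 96
T_2 = (424 - 4(96)) / 2 = 40/2 = 20
T_1 = (96 - 4(20)) / 2 = 16/2 = 8
T_0 = (20 - 4(8)) / 2 = -12/2 = -6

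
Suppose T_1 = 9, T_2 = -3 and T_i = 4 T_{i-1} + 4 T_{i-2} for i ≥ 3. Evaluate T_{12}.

T_3 = 4(-3) + 4(9) = 24
T_4 = 4(24) + 4(-3) = 84
T_5 = 4(84) + 4(24) = 432
T_6 = 4(432) + 4(84) = 2064
T_7 = 4(2064) + 4(432) = 9984
T_8 = 4(9984) + 4(2064) = 48192
T_9 = 4(48192) + 4(9984) = 232704
T_{10} = 4(232704) + 4(48192) = 1123584
T_{11} = 4(1123584) + 4(232704) = 5425152
T_{12} = 4(5425152) + 4(1123584) = 26194944

26194944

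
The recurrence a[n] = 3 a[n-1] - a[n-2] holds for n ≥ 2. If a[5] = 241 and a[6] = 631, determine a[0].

-1

Rearranging, a[n-2] = -(a[n] - 3 a[n-1]).
a[4] = -(631 - 3·241) = 92
a[3] = -(241 - 3·92) = 35
a[2] = -(92 - 3·35) = 13
a[1] = -(35 - 3·13) = 4
a[0] = -(13 - 3·4) = -1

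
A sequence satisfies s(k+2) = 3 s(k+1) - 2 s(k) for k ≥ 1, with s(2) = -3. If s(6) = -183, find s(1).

3

Let s(1) = v.
s(3) = -9 - 2v
s(4) = -21 - 6v
s(5) = -45 - 14v
s(6) = -93 - 30v
So -93 - 30v = -183, giving v = 3.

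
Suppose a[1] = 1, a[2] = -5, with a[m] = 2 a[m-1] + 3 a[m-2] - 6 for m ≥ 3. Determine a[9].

-11479

a[3] = 2*(-5) + 3*1 - 6 = -13
a[4] = 2*(-13) + 3*(-5) - 6 = -47
a[5] = 2*(-47) + 3*(-13) - 6 = -139
a[6] = 2*(-139) + 3*(-47) - 6 = -425
a[7] = 2*(-425) + 3*(-139) - 6 = -1273
a[8] = 2*(-1273) + 3*(-425) - 6 = -3827
a[9] = 2*(-3827) + 3*(-1273) - 6 = -11479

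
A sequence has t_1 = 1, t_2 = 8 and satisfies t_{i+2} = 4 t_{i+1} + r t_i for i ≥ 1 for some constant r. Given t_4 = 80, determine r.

-4

t_3 = 32 + r
t_4 = 128 + 12r
So 128 + 12r = 80, giving r = -4.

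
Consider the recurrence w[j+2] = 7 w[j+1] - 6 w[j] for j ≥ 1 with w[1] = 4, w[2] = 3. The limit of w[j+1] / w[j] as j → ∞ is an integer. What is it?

6

The characteristic equation is r^2 - 7r + 6 = 0, which factors as (r - 6)(r - 1) = 0.
So the roots are 6 and 1. Since |6| > |1| and the coefficient of 6^j is non-zero, the ratio tends to 6.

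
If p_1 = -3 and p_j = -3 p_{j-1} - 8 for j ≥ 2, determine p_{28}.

7625597484985

The fixed point is -8/(1 + 3) = -2, so p_j + 2 = -3(p_{j-1} + 2).
Hence p_j = -1·(-3)^{j-1} - 2.
p_{28} = -1·(-3)^{27} - 2 = -1·-7625597484987 - 2 = 7625597484985.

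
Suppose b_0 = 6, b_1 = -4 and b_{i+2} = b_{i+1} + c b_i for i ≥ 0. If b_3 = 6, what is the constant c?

5

b_2 = -4 + 6c
b_3 = -4 + 2c
So -4 + 2c = 6, giving c = 5.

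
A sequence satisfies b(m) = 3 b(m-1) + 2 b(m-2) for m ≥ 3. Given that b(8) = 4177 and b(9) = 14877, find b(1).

6

Rearranging, b(m-2) = (b(m) - 3 b(m-1)) / 2.
b(7) = (14877 - 3*4177) / 2 = 2346/2 = 1173
b(6) = (4177 - 3*1173) / 2 = 658/2 = 329
b(5) = (1173 - 3*329) / 2 = 186/2 = 93
b(4) = (329 - 3*93) / 2 = 50/2 = 25
b(3) = (93 - 3*25) / 2 = 18/2 = 9
b(2) = (25 - 3*9) / 2 = -2/2 = -1
b(1) = (9 - 3*(-1)) / 2 = 12/2 = 6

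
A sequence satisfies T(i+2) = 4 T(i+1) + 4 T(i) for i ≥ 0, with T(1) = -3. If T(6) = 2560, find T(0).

Let T(0) = v.
T(2) = -12 + 4v
T(3) = -60 + 16v
T(4) = -288 + 80v
T(5) = -1392 + 384v
T(6) = -6720 + 1856v
So -6720 + 1856v = 2560, giving v = 5.

5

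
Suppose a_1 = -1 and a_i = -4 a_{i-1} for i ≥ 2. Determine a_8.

16384

a_2 = -4*(-1) = 4
a_3 = -4*4 = -16
a_4 = -4*(-16) = 64
a_5 = -4*64 = -256
a_6 = -4*(-256) = 1024
a_7 = -4*1024 = -4096
a_8 = -4*(-4096) = 16384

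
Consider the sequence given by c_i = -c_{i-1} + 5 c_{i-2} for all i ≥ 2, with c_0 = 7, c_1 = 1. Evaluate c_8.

9754

c_2 = -1 + 5(7) = 34
c_3 = -34 + 5(1) = -29
c_4 = -(-29) + 5(34) = 199
c_5 = -199 + 5(-29) = -344
c_6 = -(-344) + 5(199) = 1339
c_7 = -1339 + 5(-344) = -3059
c_8 = -(-3059) + 5(1339) = 9754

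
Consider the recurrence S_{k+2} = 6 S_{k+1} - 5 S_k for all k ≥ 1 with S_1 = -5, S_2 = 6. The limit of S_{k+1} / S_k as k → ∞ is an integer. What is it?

5

The characteristic equation is r^2 - 6r + 5 = 0, which factors as (r - 5)(r - 1) = 0.
So the roots are 5 and 1. Since |5| > |1| and the coefficient of 5^k is non-zero, the ratio tends to 5.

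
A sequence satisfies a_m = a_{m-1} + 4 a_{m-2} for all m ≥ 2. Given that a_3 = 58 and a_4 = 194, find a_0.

7

Rearranging, a_{m-2} = (a_m - a_{m-1}) / 4.
a_2 = (194 - 58) / 4 = 136/4 = 34
a_1 = (58 - 34) / 4 = 24/4 = 6
a_0 = (34 - 6) / 4 = 28/4 = 7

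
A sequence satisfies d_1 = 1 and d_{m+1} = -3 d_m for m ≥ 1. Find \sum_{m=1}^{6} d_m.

d_2 = -3·1 = -3
d_3 = -3·(-3) = 9
d_4 = -3·9 = -27
d_5 = -3·(-27) = 81
d_6 = -3·81 = -243
Sum = 1 + (-3) + 9 + (-27) + 81 + (-243) = -182

-182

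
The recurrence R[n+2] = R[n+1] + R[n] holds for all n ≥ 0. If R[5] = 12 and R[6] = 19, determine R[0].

-1

Rearranging, R[n-2] = R[n] - R[n-1].
R[4] = 19 - 12 = 7
R[3] = 12 - 7 = 5
R[2] = 7 - 5 = 2
R[1] = 5 - 2 = 3
R[0] = 2 - 3 = -1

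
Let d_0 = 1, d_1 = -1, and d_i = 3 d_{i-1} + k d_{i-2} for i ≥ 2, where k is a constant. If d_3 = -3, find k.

d_2 = -3 + k
d_3 = -9 + 2k
So -9 + 2k = -3, giving k = 3.

3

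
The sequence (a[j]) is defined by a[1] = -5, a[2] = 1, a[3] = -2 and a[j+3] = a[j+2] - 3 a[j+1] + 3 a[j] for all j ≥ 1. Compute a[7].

16

a[4] = (-2) - 3(1) + 3(-5) = -20
a[5] = (-20) - 3(-2) + 3(1) = -11
a[6] = (-11) - 3(-20) + 3(-2) = 43
a[7] = 43 - 3(-11) + 3(-20) = 16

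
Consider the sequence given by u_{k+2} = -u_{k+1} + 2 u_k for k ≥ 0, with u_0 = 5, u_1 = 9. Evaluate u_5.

49

u_2 = -9 + 2·5 = 1
u_3 = -1 + 2·9 = 17
u_4 = -17 + 2·1 = -15
u_5 = -(-15) + 2·17 = 49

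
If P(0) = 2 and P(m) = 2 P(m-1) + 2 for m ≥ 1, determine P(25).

The fixed point is 2/(1 - 2) = -2, so P(m) + 2 = 2(P(m-1) + 2).
Hence P(m) = 4·2^m - 2.
P(25) = 4·2^{25} - 2 = 4·33554432 - 2 = 134217726.

134217726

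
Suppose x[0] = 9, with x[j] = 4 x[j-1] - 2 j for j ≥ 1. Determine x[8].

531576

x[1] = 4*9 - 2 = 34
x[2] = 4*34 - 4 = 132
x[3] = 4*132 - 6 = 522
x[4] = 4*522 - 8 = 2080
x[5] = 4*2080 - 10 = 8310
x[6] = 4*8310 - 12 = 33228
x[7] = 4*33228 - 14 = 132898
x[8] = 4*132898 - 16 = 531576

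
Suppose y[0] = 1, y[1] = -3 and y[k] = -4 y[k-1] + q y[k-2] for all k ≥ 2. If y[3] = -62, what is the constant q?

2

y[2] = 12 + q
y[3] = -48 - 7q
So -48 - 7q = -62, giving q = 2.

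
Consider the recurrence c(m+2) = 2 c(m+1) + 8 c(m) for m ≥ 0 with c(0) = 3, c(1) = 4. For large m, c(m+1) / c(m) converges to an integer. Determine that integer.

The characteristic equation is r^2 - 2r - 8 = 0, which factors as (r - 4)(r + 2) = 0.
So the roots are 4 and -2. Since |4| > |-2| and the coefficient of 4^m is non-zero, the ratio tends to 4.

4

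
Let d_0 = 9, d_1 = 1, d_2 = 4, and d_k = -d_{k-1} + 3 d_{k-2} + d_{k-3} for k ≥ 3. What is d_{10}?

-352

d_3 = -4 + 3(1) + 9 = 8
d_4 = -8 + 3(4) + 1 = 5
d_5 = -5 + 3(8) + 4 = 23
d_6 = -23 + 3(5) + 8 = 0
d_7 = -0 + 3(23) + 5 = 74
d_8 = -74 + 3(0) + 23 = -51
d_9 = -(-51) + 3(74) + 0 = 273
d_{10} = -273 + 3(-51) + 74 = -352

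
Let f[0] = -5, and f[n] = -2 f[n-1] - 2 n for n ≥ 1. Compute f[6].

f[1] = -2·(-5) - 2 = 8
f[2] = -2·8 - 4 = -20
f[3] = -2·(-20) - 6 = 34
f[4] = -2·34 - 8 = -76
f[5] = -2·(-76) - 10 = 142
f[6] = -2·142 - 12 = -296

-296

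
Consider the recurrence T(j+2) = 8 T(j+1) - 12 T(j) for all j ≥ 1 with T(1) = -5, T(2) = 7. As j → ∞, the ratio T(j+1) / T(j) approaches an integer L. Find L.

6

The characteristic equation is r^2 - 8r + 12 = 0, which factors as (r - 6)(r - 2) = 0.
So the roots are 6 and 2. Since |6| > |2| and the coefficient of 6^j is non-zero, the ratio tends to 6.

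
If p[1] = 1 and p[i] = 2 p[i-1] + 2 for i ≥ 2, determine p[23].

12582910

The fixed point is 2/(1 - 2) = -2, so p[i] + 2 = 2(p[i-1] + 2).
Hence p[i] = 3·2^{i-1} - 2.
p[23] = 3·2^{22} - 2 = 3·4194304 - 2 = 12582910.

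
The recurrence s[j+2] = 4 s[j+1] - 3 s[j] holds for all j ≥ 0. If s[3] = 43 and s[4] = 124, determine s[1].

Rearranging, s[j-2] = (s[j] - 4 s[j-1]) / -3.
s[2] = (124 - 4·43) / -3 = -48/-3 = 16
s[1] = (43 - 4·16) / -3 = -21/-3 = 7

7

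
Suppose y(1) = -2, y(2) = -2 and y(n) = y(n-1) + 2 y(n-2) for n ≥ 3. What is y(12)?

-2730

y(3) = (-2) + 2·(-2) = -6
y(4) = (-6) + 2·(-2) = -10
y(5) = (-10) + 2·(-6) = -22
y(6) = (-22) + 2·(-10) = -42
y(7) = (-42) + 2·(-22) = -86
y(8) = (-86) + 2·(-42) = -170
y(9) = (-170) + 2·(-86) = -342
y(10) = (-342) + 2·(-170) = -682
y(11) = (-682) + 2·(-342) = -1366
y(12) = (-1366) + 2·(-682) = -2730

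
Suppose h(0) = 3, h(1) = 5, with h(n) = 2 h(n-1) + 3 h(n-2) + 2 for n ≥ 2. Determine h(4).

h(2) = 2*5 + 3*3 + 2 = 21
h(3) = 2*21 + 3*5 + 2 = 59
h(4) = 2*59 + 3*21 + 2 = 183

183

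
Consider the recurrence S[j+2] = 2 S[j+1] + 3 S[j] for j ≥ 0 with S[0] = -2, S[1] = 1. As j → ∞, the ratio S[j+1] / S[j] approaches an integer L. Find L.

3

The characteristic equation is r^2 - 2r - 3 = 0, which factors as (r - 3)(r + 1) = 0.
So the roots are 3 and -1. Since |3| > |-1| and the coefficient of 3^j is non-zero, the ratio tends to 3.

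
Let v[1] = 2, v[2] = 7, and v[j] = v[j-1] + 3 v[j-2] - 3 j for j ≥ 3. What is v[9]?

v[3] = 7 + 3·2 - 9 = 4
v[4] = 4 + 3·7 - 12 = 13
v[5] = 13 + 3·4 - 15 = 10
v[6] = 10 + 3·13 - 18 = 31
v[7] = 31 + 3·10 - 21 = 40
v[8] = 40 + 3·31 - 24 = 109
v[9] = 109 + 3·40 - 27 = 202

202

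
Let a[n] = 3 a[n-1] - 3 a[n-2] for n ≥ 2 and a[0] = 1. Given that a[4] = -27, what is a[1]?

Let a[1] = w.
a[2] = -3 + 3w
a[3] = -9 + 6w
a[4] = -18 + 9w
So -18 + 9w = -27, giving w = -1.

-1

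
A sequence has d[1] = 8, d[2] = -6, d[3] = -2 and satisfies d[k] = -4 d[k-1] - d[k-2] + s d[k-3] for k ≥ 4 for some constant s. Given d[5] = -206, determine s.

4

d[4] = 14 + 8s
d[5] = -54 - 38s
So -54 - 38s = -206, giving s = 4.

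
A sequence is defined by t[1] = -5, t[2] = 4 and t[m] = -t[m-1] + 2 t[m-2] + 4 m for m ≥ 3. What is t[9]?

t[3] = -4 + 2*(-5) + 12 = -2
t[4] = -(-2) + 2*4 + 16 = 26
t[5] = -26 + 2*(-2) + 20 = -10
t[6] = -(-10) + 2*26 + 24 = 86
t[7] = -86 + 2*(-10) + 28 = -78
t[8] = -(-78) + 2*86 + 32 = 282
t[9] = -282 + 2*(-78) + 36 = -402

-402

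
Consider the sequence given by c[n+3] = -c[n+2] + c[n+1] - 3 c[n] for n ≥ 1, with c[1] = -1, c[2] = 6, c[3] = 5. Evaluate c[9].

c[4] = -5 + 6 - 3*(-1) = 4
c[5] = -4 + 5 - 3*6 = -17
c[6] = -(-17) + 4 - 3*5 = 6
c[7] = -6 + (-17) - 3*4 = -35
c[8] = -(-35) + 6 - 3*(-17) = 92
c[9] = -92 + (-35) - 3*6 = -145

-145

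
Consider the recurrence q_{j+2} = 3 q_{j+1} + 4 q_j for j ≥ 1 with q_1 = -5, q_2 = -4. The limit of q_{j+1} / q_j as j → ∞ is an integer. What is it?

The characteristic equation is r^2 - 3r - 4 = 0, which factors as (r - 4)(r + 1) = 0.
So the roots are 4 and -1. Since |4| > |-1| and the coefficient of 4^j is non-zero, the ratio tends to 4.

4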